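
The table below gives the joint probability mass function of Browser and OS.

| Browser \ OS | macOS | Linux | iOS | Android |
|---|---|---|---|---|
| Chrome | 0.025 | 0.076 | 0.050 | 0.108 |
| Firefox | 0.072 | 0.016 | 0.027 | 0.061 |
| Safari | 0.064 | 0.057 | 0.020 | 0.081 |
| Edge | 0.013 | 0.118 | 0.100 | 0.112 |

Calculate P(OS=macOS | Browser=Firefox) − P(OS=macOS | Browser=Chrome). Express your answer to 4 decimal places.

0.3126

P(Browser=Firefox) = 0.072 + 0.016 + 0.027 + 0.061 = 0.176; P(OS=macOS | Browser=Firefox) = 0.072/0.176 = 0.40909.
P(Browser=Chrome) = 0.025 + 0.076 + 0.050 + 0.108 = 0.259; P(OS=macOS | Browser=Chrome) = 0.025/0.259 = 0.09653.
Difference = 0.3126.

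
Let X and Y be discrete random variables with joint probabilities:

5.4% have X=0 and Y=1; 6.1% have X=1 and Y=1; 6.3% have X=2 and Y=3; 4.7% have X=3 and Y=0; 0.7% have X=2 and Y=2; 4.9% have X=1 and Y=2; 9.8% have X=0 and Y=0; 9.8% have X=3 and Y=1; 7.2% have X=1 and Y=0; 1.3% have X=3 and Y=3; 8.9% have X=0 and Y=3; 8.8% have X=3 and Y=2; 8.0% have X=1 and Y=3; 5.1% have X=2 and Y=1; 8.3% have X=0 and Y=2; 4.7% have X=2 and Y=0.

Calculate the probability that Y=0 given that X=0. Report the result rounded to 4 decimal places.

P(X=0) = 0.098 + 0.054 + 0.083 + 0.089 = 0.324.
P(Y=0 | X=0) = 0.098/0.324 = 0.3025.

0.3025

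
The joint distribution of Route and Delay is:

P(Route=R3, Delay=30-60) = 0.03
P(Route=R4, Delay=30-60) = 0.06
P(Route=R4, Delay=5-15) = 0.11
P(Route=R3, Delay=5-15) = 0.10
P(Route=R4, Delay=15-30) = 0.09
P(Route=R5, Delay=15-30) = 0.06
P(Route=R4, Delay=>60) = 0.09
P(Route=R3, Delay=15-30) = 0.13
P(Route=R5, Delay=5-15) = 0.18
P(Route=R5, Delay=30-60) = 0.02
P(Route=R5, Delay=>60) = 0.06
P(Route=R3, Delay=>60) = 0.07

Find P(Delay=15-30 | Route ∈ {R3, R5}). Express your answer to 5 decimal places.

P(Route=R3) = 0.10 + 0.13 + 0.03 + 0.07 = 0.33.
P(Route=R5) = 0.18 + 0.06 + 0.02 + 0.06 = 0.32.
P(Route ∈ {R3, R5}) = 0.33 + 0.32 = 0.65; P(Delay=15-30, Route ∈ {R3, R5}) = 0.13 + 0.06 = 0.19.
P(Delay=15-30 | Route ∈ {R3, R5}) = 0.19/0.65 = 0.29231.

0.29231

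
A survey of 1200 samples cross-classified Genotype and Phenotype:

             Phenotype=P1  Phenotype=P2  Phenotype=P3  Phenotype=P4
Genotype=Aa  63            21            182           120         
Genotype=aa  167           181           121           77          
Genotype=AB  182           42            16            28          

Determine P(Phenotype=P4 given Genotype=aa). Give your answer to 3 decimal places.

0.141

Total with Genotype=aa: 167 + 181 + 121 + 77 = 546.
P(Phenotype=P4 | Genotype=aa) = 77/546 = 0.141.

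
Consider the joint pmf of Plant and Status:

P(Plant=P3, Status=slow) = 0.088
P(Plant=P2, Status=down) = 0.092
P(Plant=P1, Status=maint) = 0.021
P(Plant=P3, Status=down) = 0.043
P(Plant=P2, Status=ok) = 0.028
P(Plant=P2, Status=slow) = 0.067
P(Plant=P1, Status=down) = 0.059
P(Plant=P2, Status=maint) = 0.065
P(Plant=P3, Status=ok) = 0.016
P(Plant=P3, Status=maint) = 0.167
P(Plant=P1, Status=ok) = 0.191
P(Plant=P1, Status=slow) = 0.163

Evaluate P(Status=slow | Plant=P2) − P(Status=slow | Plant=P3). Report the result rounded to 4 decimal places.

P(Plant=P2) = 0.028 + 0.067 + 0.092 + 0.065 = 0.252; P(Status=slow | Plant=P2) = 0.067/0.252 = 0.26587.
P(Plant=P3) = 0.016 + 0.088 + 0.043 + 0.167 = 0.314; P(Status=slow | Plant=P3) = 0.088/0.314 = 0.28025.
Difference = -0.0144.

-0.0144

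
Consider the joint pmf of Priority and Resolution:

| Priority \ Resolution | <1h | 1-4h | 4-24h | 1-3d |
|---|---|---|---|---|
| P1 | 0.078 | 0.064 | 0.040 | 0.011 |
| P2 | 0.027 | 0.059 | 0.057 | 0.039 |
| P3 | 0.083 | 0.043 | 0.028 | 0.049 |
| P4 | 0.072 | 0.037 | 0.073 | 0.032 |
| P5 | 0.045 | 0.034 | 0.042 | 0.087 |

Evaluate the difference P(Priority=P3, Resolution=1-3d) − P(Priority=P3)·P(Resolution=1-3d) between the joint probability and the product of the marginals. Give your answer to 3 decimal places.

P(Priority=P3) = 0.083 + 0.043 + 0.028 + 0.049 = 0.203.
P(Resolution=1-3d) = 0.011 + 0.039 + 0.049 + 0.032 + 0.087 = 0.218.
P(Priority=P3, Resolution=1-3d) − P(Priority=P3)P(Resolution=1-3d) = 0.049 − 0.203×0.218 = 0.005.

0.005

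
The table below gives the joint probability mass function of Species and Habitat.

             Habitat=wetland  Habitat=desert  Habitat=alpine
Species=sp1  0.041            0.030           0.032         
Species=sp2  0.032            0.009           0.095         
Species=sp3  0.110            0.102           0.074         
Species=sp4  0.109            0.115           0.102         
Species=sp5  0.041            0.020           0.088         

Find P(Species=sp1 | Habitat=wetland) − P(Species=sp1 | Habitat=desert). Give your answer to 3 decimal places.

0.014

P(Habitat=wetland) = 0.041 + 0.032 + 0.110 + 0.109 + 0.041 = 0.333; P(Species=sp1 | Habitat=wetland) = 0.041/0.333 = 0.1231.
P(Habitat=desert) = 0.030 + 0.009 + 0.102 + 0.115 + 0.020 = 0.276; P(Species=sp1 | Habitat=desert) = 0.030/0.276 = 0.1087.
Difference = 0.014.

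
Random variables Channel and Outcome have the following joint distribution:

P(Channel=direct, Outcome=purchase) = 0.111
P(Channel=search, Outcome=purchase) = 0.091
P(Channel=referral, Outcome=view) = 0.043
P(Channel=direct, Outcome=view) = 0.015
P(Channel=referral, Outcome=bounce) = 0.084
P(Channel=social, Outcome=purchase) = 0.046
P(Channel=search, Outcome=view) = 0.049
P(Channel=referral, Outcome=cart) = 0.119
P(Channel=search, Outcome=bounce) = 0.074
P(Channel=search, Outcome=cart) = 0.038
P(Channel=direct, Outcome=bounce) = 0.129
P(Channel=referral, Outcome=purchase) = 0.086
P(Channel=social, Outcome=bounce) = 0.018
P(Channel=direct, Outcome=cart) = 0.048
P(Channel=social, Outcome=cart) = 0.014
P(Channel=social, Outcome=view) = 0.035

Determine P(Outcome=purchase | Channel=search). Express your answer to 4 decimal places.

P(Channel=search) = 0.074 + 0.049 + 0.038 + 0.091 = 0.252.
P(Outcome=purchase | Channel=search) = 0.091/0.252 = 0.3611.

0.3611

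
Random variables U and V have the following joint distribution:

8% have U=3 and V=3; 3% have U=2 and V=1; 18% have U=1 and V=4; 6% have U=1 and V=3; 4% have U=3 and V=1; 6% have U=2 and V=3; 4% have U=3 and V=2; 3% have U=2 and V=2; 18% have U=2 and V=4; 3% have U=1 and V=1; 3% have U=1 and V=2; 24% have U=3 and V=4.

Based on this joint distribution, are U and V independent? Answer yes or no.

yes

Every cell satisfies P(U,V) = P(U)·P(V). For instance P(U=1) = 0.30, P(V=3) = 0.20, and 0.30×0.20 = 0.06 matches the joint entry. So U and V are independent.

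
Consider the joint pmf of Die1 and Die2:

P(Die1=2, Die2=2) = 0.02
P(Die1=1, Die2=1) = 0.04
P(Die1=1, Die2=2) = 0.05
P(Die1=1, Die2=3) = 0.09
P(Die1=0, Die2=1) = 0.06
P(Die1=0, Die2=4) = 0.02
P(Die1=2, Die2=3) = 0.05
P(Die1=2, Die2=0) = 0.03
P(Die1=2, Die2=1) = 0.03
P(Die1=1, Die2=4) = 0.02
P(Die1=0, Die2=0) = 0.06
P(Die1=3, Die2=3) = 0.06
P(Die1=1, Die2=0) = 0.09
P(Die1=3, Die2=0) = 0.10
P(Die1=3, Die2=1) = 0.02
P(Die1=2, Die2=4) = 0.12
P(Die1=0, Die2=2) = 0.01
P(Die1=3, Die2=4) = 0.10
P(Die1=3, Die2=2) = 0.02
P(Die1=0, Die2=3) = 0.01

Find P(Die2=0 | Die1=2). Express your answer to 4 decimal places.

P(Die1=2) = 0.03 + 0.03 + 0.02 + 0.05 + 0.12 = 0.25.
P(Die2=0 | Die1=2) = 0.03/0.25 = 0.1200.

0.1200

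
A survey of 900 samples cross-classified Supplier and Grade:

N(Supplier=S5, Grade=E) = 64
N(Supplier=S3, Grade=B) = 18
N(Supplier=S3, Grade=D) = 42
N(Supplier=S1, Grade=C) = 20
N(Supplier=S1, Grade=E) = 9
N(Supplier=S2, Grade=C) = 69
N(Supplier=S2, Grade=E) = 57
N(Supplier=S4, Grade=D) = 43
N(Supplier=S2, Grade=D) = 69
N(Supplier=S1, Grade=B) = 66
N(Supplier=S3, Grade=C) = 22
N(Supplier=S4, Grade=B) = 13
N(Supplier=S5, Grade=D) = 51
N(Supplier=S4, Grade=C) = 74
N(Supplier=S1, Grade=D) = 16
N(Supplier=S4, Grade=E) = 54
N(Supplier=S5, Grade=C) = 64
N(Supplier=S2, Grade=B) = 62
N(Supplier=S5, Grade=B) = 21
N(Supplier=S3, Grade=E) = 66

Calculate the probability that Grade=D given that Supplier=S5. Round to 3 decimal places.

0.255

Total with Supplier=S5: 21 + 64 + 51 + 64 = 200.
P(Grade=D | Supplier=S5) = 51/200 = 0.255.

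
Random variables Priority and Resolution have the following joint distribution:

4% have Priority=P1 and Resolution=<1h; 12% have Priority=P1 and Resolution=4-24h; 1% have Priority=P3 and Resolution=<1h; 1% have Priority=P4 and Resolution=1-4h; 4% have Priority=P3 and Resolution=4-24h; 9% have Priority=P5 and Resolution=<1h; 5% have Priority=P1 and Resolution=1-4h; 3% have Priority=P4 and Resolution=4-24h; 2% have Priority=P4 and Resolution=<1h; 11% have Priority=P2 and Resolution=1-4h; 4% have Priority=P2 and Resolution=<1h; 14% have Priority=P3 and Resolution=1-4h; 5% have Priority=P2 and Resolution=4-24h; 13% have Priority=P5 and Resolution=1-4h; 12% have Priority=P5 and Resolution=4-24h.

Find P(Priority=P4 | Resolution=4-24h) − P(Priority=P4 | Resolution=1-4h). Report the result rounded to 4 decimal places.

P(Resolution=4-24h) = 0.12 + 0.05 + 0.04 + 0.03 + 0.12 = 0.36; P(Priority=P4 | Resolution=4-24h) = 0.03/0.36 = 0.08333.
P(Resolution=1-4h) = 0.05 + 0.11 + 0.14 + 0.01 + 0.13 = 0.44; P(Priority=P4 | Resolution=1-4h) = 0.01/0.44 = 0.02273.
Difference = 0.0606.

0.0606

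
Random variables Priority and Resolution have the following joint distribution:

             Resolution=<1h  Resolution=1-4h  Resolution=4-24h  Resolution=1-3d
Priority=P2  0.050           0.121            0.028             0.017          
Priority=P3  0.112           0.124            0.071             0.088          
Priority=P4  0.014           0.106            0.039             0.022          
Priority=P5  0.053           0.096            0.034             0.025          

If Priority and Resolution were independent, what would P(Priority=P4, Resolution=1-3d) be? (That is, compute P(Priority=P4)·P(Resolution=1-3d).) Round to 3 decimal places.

P(Priority=P4) = 0.014 + 0.106 + 0.039 + 0.022 = 0.181.
P(Resolution=1-3d) = 0.017 + 0.088 + 0.022 + 0.025 = 0.152.
Product: 0.181 × 0.152 = 0.028.

0.028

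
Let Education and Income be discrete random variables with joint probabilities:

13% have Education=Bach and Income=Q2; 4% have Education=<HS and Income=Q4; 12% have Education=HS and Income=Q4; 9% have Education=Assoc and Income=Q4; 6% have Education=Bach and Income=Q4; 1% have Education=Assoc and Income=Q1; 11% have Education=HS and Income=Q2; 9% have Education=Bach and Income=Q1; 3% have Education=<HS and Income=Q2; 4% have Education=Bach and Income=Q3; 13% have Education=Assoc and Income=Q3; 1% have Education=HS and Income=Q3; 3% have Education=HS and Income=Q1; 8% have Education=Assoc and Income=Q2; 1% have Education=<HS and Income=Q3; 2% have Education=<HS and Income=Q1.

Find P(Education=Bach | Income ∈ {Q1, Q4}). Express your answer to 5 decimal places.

P(Income=Q1) = 0.02 + 0.03 + 0.01 + 0.09 = 0.15.
P(Income=Q4) = 0.04 + 0.12 + 0.09 + 0.06 = 0.31.
P(Income ∈ {Q1, Q4}) = 0.15 + 0.31 = 0.46; P(Education=Bach, Income ∈ {Q1, Q4}) = 0.09 + 0.06 = 0.15.
P(Education=Bach | Income ∈ {Q1, Q4}) = 0.15/0.46 = 0.32609.

0.32609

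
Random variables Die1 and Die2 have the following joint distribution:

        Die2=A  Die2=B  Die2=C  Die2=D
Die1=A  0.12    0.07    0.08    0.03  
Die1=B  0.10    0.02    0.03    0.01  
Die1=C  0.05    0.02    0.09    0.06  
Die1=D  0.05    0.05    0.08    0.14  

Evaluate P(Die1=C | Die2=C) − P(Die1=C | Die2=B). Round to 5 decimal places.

P(Die2=C) = 0.08 + 0.03 + 0.09 + 0.08 = 0.28; P(Die1=C | Die2=C) = 0.09/0.28 = 0.321429.
P(Die2=B) = 0.07 + 0.02 + 0.02 + 0.05 = 0.16; P(Die1=C | Die2=B) = 0.02/0.16 = 0.125000.
Difference = 0.19643.

0.19643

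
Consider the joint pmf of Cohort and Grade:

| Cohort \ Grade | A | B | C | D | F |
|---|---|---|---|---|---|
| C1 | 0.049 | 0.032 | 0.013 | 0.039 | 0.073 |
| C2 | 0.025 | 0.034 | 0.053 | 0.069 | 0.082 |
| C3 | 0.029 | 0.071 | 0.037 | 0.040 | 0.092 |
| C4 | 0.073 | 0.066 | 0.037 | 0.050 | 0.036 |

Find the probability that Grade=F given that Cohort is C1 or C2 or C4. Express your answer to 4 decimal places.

P(Cohort=C1) = 0.049 + 0.032 + 0.013 + 0.039 + 0.073 = 0.206.
P(Cohort=C2) = 0.025 + 0.034 + 0.053 + 0.069 + 0.082 = 0.263.
P(Cohort=C4) = 0.073 + 0.066 + 0.037 + 0.050 + 0.036 = 0.262.
P(Cohort ∈ {C1, C2, C4}) = 0.206 + 0.263 + 0.262 = 0.731; P(Grade=F, Cohort ∈ {C1, C2, C4}) = 0.073 + 0.082 + 0.036 = 0.191.
P(Grade=F | Cohort ∈ {C1, C2, C4}) = 0.191/0.731 = 0.2613.

0.2613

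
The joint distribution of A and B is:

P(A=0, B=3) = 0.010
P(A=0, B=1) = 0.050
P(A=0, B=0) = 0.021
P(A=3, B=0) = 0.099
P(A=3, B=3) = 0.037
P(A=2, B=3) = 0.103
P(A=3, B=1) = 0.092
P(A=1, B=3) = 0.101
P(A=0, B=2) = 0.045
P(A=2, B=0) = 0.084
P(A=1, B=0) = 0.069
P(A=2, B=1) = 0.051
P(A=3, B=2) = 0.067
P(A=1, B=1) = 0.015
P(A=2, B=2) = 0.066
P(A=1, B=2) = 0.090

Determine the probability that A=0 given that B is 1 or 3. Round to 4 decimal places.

P(B=1) = 0.050 + 0.015 + 0.051 + 0.092 = 0.208.
P(B=3) = 0.010 + 0.101 + 0.103 + 0.037 = 0.251.
P(B ∈ {1, 3}) = 0.208 + 0.251 = 0.459; P(A=0, B ∈ {1, 3}) = 0.050 + 0.010 = 0.060.
P(A=0 | B ∈ {1, 3}) = 0.060/0.459 = 0.1307.

0.1307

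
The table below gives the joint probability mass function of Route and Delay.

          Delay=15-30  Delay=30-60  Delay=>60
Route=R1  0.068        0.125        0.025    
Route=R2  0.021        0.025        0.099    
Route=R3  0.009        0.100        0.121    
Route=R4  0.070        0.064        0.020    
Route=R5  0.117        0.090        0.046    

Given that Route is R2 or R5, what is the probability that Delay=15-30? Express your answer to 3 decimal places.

P(Route=R2) = 0.021 + 0.025 + 0.099 = 0.145.
P(Route=R5) = 0.117 + 0.090 + 0.046 = 0.253.
P(Route ∈ {R2, R5}) = 0.145 + 0.253 = 0.398; P(Delay=15-30, Route ∈ {R2, R5}) = 0.021 + 0.117 = 0.138.
P(Delay=15-30 | Route ∈ {R2, R5}) = 0.138/0.398 = 0.347.

0.347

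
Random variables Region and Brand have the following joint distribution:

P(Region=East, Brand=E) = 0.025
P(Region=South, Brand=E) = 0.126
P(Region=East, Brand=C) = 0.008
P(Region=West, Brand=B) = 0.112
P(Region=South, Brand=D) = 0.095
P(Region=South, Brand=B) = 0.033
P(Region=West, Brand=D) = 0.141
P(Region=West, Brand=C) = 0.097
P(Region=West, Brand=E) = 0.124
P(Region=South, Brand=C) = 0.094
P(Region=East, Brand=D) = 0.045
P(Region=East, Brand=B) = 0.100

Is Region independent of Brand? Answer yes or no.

no

P(Region=East) = 0.178 and P(Brand=B) = 0.245, so their product is 0.04361, but P(Region=East, Brand=B) = 0.100. Since these differ, Region and Brand are not independent.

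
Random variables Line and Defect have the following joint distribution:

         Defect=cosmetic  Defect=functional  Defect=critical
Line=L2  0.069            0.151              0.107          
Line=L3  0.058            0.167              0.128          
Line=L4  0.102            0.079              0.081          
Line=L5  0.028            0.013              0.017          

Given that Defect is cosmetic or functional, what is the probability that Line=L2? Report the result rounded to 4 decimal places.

P(Defect=cosmetic) = 0.069 + 0.058 + 0.102 + 0.028 = 0.257.
P(Defect=functional) = 0.151 + 0.167 + 0.079 + 0.013 = 0.410.
P(Defect ∈ {cosmetic, functional}) = 0.257 + 0.410 = 0.667; P(Line=L2, Defect ∈ {cosmetic, functional}) = 0.069 + 0.151 = 0.220.
P(Line=L2 | Defect ∈ {cosmetic, functional}) = 0.220/0.667 = 0.3298.

0.3298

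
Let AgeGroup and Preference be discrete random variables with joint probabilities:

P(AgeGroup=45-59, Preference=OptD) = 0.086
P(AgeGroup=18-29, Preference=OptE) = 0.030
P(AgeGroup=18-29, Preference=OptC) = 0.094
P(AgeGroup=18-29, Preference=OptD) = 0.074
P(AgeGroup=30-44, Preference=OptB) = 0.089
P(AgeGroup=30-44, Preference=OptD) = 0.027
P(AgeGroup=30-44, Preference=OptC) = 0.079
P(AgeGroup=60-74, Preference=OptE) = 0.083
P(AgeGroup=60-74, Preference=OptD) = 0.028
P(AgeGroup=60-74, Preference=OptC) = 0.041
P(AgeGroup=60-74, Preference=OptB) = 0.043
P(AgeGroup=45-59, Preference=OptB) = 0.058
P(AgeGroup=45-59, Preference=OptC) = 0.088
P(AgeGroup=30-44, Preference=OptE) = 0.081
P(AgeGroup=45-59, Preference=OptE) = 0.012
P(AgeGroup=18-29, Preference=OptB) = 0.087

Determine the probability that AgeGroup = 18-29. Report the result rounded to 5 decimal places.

0.28500

P(AgeGroup=18-29) = 0.087 + 0.094 + 0.074 + 0.030 = 0.285.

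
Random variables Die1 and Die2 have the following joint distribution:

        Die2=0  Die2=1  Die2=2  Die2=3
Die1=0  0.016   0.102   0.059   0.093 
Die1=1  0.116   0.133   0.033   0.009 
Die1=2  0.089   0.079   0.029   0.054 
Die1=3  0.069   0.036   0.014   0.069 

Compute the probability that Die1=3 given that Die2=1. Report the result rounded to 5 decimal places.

P(Die2=1) = 0.102 + 0.133 + 0.079 + 0.036 = 0.350.
P(Die1=3 | Die2=1) = 0.036/0.350 = 0.10286.

0.10286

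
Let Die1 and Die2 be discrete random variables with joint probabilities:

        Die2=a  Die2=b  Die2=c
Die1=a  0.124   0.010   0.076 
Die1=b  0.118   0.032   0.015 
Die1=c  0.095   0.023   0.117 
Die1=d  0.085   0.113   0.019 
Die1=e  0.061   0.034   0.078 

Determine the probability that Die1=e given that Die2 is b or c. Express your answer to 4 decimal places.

P(Die2=b) = 0.010 + 0.032 + 0.023 + 0.113 + 0.034 = 0.212.
P(Die2=c) = 0.076 + 0.015 + 0.117 + 0.019 + 0.078 = 0.305.
P(Die2 ∈ {b, c}) = 0.212 + 0.305 = 0.517; P(Die1=e, Die2 ∈ {b, c}) = 0.034 + 0.078 = 0.112.
P(Die1=e | Die2 ∈ {b, c}) = 0.112/0.517 = 0.2166.

0.2166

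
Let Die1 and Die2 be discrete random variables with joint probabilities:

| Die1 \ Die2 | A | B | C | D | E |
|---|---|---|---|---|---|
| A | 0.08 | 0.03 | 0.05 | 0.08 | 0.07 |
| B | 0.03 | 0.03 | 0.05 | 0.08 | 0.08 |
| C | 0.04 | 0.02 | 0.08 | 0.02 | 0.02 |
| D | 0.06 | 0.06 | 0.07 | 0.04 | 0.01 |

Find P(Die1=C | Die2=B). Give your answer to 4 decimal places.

0.1429

P(Die2=B) = 0.03 + 0.03 + 0.02 + 0.06 = 0.14.
P(Die1=C | Die2=B) = 0.02/0.14 = 0.1429.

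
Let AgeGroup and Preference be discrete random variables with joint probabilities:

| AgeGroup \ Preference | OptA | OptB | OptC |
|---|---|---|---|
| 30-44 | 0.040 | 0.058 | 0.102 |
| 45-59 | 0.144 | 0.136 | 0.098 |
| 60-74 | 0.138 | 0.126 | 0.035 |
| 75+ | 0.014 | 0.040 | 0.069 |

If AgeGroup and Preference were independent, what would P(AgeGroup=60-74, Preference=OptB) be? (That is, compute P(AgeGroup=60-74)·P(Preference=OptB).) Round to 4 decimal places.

0.1076

P(AgeGroup=60-74) = 0.138 + 0.126 + 0.035 = 0.299.
P(Preference=OptB) = 0.058 + 0.136 + 0.126 + 0.040 = 0.360.
Product: 0.299 × 0.360 = 0.1076.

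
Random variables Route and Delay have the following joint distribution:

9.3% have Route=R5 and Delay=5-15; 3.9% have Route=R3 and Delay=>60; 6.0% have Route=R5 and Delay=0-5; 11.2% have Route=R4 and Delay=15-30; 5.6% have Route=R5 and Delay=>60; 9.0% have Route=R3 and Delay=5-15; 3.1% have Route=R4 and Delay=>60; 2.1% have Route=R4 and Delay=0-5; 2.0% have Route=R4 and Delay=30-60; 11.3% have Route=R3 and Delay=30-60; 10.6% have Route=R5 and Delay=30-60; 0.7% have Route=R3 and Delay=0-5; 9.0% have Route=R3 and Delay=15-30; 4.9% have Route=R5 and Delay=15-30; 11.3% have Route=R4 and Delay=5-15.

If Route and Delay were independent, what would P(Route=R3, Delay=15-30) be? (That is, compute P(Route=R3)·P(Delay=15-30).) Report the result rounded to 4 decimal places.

P(Route=R3) = 0.007 + 0.090 + 0.090 + 0.113 + 0.039 = 0.339.
P(Delay=15-30) = 0.090 + 0.112 + 0.049 = 0.251.
Product: 0.339 × 0.251 = 0.0851.

0.0851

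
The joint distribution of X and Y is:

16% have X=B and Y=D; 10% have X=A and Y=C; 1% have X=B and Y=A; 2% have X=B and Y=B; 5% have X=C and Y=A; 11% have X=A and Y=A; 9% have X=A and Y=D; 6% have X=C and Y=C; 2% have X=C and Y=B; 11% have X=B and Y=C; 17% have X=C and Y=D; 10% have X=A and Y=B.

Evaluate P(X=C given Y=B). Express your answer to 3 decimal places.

0.143

P(Y=B) = 0.10 + 0.02 + 0.02 = 0.14.
P(X=C | Y=B) = 0.02/0.14 = 0.143.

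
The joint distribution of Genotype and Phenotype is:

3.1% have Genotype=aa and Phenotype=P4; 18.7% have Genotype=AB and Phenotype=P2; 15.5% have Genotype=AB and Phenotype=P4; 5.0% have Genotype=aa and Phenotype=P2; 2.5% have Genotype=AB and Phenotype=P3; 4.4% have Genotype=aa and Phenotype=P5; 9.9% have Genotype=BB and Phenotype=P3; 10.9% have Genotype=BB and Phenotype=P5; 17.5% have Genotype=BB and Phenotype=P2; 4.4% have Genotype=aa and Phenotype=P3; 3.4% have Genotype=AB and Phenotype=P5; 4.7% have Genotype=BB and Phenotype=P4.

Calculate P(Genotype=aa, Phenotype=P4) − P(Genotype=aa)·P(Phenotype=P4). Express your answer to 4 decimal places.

P(Genotype=aa) = 0.050 + 0.044 + 0.031 + 0.044 = 0.169.
P(Phenotype=P4) = 0.031 + 0.155 + 0.047 = 0.233.
P(Genotype=aa, Phenotype=P4) − P(Genotype=aa)P(Phenotype=P4) = 0.031 − 0.169×0.233 = -0.0084.

-0.0084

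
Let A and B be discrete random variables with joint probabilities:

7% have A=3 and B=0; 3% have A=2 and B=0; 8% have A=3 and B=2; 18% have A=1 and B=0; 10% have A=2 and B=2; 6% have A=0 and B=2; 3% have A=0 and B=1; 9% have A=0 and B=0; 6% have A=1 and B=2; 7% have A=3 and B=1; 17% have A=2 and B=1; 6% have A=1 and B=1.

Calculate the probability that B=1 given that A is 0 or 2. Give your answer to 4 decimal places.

P(A=0) = 0.09 + 0.03 + 0.06 = 0.18.
P(A=2) = 0.03 + 0.17 + 0.10 = 0.30.
P(A ∈ {0, 2}) = 0.18 + 0.30 = 0.48; P(B=1, A ∈ {0, 2}) = 0.03 + 0.17 = 0.20.
P(B=1 | A ∈ {0, 2}) = 0.20/0.48 = 0.4167.

0.4167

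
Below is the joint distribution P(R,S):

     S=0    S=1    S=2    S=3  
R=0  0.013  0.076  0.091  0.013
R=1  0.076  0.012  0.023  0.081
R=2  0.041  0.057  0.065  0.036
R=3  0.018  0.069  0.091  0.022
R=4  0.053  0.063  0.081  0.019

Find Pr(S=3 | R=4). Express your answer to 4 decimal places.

P(R=4) = 0.053 + 0.063 + 0.081 + 0.019 = 0.216.
P(S=3 | R=4) = 0.019/0.216 = 0.0880.

0.0880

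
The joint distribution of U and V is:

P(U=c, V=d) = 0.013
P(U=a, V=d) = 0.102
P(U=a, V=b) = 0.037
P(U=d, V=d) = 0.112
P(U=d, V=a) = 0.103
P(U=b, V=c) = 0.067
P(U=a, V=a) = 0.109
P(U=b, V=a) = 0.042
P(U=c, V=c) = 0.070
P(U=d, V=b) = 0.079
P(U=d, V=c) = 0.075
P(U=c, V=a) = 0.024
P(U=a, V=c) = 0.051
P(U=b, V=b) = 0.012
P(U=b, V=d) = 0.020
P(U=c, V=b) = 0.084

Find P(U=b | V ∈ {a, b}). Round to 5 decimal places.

0.11020

P(V=a) = 0.109 + 0.042 + 0.024 + 0.103 = 0.278.
P(V=b) = 0.037 + 0.012 + 0.084 + 0.079 = 0.212.
P(V ∈ {a, b}) = 0.278 + 0.212 = 0.490; P(U=b, V ∈ {a, b}) = 0.042 + 0.012 = 0.054.
P(U=b | V ∈ {a, b}) = 0.054/0.490 = 0.11020.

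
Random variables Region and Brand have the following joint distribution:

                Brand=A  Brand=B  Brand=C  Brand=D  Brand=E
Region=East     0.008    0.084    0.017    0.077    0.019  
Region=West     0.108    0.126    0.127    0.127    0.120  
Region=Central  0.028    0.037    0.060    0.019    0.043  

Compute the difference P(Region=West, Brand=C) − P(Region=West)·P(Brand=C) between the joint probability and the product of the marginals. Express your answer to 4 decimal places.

0.0030

P(Region=West) = 0.108 + 0.126 + 0.127 + 0.127 + 0.120 = 0.608.
P(Brand=C) = 0.017 + 0.127 + 0.060 = 0.204.
P(Region=West, Brand=C) − P(Region=West)P(Brand=C) = 0.127 − 0.608×0.204 = 0.0030.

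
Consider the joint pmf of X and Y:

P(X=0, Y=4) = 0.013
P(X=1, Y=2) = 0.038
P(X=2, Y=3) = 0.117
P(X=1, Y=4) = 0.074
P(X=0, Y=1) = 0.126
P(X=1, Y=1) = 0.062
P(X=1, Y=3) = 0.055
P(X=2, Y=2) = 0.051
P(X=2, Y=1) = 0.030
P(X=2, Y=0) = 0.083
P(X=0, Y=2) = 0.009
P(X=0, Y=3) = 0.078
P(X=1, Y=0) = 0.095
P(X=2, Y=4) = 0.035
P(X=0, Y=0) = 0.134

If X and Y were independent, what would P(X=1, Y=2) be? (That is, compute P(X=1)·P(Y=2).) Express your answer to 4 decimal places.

0.0318

P(X=1) = 0.095 + 0.062 + 0.038 + 0.055 + 0.074 = 0.324.
P(Y=2) = 0.009 + 0.038 + 0.051 = 0.098.
Product: 0.324 × 0.098 = 0.0318.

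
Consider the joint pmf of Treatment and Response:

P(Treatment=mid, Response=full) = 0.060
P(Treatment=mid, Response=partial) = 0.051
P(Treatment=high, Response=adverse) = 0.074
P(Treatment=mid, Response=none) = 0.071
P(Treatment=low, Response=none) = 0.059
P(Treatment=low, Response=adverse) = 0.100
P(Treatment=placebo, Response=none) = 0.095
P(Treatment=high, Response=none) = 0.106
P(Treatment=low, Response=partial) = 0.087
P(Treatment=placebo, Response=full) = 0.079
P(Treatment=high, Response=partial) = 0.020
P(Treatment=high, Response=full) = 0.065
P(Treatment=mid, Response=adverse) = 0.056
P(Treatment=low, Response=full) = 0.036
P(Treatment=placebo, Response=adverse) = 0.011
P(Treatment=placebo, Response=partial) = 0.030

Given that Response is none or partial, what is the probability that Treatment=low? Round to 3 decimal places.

0.281

P(Response=none) = 0.095 + 0.059 + 0.071 + 0.106 = 0.331.
P(Response=partial) = 0.030 + 0.087 + 0.051 + 0.020 = 0.188.
P(Response ∈ {none, partial}) = 0.331 + 0.188 = 0.519; P(Treatment=low, Response ∈ {none, partial}) = 0.059 + 0.087 = 0.146.
P(Treatment=low | Response ∈ {none, partial}) = 0.146/0.519 = 0.281.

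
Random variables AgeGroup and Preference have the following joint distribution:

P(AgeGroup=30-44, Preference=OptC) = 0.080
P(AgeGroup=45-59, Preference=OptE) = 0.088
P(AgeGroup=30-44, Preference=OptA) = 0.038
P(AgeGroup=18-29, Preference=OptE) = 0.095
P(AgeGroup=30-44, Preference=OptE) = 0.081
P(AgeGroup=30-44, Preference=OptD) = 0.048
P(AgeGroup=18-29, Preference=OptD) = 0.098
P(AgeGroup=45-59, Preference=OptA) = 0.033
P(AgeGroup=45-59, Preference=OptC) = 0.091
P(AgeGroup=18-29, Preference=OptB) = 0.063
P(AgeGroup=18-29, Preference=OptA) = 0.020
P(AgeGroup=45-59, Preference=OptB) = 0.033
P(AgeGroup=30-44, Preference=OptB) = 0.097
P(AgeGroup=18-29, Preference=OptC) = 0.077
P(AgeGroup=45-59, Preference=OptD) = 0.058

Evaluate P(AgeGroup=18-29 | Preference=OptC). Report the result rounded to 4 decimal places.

P(Preference=OptC) = 0.077 + 0.080 + 0.091 = 0.248.
P(AgeGroup=18-29 | Preference=OptC) = 0.077/0.248 = 0.3105.

0.3105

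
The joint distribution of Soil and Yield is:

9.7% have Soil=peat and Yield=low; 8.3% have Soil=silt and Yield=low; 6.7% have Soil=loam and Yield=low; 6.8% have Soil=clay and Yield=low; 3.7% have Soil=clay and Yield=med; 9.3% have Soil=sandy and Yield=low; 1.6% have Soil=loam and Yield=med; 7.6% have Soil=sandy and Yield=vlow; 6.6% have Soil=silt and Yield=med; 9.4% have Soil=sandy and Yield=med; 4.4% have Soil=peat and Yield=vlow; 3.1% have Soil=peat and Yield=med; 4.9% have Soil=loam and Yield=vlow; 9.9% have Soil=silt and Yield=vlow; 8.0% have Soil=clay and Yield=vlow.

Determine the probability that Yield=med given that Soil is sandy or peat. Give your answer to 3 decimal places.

0.287

P(Soil=sandy) = 0.076 + 0.093 + 0.094 = 0.263.
P(Soil=peat) = 0.044 + 0.097 + 0.031 = 0.172.
P(Soil ∈ {sandy, peat}) = 0.263 + 0.172 = 0.435; P(Yield=med, Soil ∈ {sandy, peat}) = 0.094 + 0.031 = 0.125.
P(Yield=med | Soil ∈ {sandy, peat}) = 0.125/0.435 = 0.287.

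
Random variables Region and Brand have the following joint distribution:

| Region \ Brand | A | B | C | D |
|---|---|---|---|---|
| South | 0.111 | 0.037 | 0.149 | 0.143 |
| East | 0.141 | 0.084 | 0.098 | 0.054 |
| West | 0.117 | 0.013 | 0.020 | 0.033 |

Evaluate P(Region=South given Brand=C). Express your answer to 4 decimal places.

P(Brand=C) = 0.149 + 0.098 + 0.020 = 0.267.
P(Region=South | Brand=C) = 0.149/0.267 = 0.5581.

0.5581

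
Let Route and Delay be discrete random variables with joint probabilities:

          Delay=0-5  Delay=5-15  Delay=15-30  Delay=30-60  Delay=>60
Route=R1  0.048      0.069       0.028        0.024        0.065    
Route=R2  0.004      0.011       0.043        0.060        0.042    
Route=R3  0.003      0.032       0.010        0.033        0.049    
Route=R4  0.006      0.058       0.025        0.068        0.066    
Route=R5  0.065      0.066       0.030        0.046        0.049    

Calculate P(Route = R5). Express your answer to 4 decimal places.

P(Route=R5) = 0.065 + 0.066 + 0.030 + 0.046 + 0.049 = 0.256.

0.2560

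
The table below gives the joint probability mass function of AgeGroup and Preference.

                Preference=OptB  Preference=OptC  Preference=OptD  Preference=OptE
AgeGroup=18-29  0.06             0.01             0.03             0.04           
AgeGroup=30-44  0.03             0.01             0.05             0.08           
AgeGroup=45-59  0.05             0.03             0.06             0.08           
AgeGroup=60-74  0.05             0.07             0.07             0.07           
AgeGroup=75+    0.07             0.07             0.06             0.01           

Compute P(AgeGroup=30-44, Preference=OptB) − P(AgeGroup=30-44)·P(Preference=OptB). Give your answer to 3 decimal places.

-0.014

P(AgeGroup=30-44) = 0.03 + 0.01 + 0.05 + 0.08 = 0.17.
P(Preference=OptB) = 0.06 + 0.03 + 0.05 + 0.05 + 0.07 = 0.26.
P(AgeGroup=30-44, Preference=OptB) − P(AgeGroup=30-44)P(Preference=OptB) = 0.03 − 0.17×0.26 = -0.014.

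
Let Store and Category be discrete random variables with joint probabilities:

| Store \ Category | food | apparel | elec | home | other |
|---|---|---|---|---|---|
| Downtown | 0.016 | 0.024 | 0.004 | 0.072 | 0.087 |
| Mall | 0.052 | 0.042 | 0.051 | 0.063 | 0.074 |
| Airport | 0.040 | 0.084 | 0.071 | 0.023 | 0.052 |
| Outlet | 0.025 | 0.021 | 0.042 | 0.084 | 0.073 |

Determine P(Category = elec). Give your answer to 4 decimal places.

0.1680

P(Category=elec) = 0.004 + 0.051 + 0.071 + 0.042 = 0.168.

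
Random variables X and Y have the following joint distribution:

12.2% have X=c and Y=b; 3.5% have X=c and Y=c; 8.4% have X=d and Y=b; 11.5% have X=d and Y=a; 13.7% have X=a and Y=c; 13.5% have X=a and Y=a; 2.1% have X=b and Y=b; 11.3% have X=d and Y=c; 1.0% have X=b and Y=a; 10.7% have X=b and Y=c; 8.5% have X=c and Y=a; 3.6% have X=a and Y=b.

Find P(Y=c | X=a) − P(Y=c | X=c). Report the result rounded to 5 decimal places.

P(X=a) = 0.135 + 0.036 + 0.137 = 0.308; P(Y=c | X=a) = 0.137/0.308 = 0.444805.
P(X=c) = 0.085 + 0.122 + 0.035 = 0.242; P(Y=c | X=c) = 0.035/0.242 = 0.144628.
Difference = 0.30018.

0.30018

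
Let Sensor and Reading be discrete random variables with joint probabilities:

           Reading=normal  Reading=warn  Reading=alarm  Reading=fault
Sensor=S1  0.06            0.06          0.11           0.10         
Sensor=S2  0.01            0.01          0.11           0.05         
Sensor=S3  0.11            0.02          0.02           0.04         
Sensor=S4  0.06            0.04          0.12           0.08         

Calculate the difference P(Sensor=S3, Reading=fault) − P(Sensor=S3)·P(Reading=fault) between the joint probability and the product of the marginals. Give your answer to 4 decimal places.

-0.0113

P(Sensor=S3) = 0.11 + 0.02 + 0.02 + 0.04 = 0.19.
P(Reading=fault) = 0.10 + 0.05 + 0.04 + 0.08 = 0.27.
P(Sensor=S3, Reading=fault) − P(Sensor=S3)P(Reading=fault) = 0.04 − 0.19×0.27 = -0.0113.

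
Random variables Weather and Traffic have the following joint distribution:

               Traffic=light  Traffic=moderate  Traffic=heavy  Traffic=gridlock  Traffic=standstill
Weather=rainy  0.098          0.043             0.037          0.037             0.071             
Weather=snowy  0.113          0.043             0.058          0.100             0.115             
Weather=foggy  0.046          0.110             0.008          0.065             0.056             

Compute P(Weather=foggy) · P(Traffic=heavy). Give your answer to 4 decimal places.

0.0294

P(Weather=foggy) = 0.046 + 0.110 + 0.008 + 0.065 + 0.056 = 0.285.
P(Traffic=heavy) = 0.037 + 0.058 + 0.008 = 0.103.
Product: 0.285 × 0.103 = 0.0294.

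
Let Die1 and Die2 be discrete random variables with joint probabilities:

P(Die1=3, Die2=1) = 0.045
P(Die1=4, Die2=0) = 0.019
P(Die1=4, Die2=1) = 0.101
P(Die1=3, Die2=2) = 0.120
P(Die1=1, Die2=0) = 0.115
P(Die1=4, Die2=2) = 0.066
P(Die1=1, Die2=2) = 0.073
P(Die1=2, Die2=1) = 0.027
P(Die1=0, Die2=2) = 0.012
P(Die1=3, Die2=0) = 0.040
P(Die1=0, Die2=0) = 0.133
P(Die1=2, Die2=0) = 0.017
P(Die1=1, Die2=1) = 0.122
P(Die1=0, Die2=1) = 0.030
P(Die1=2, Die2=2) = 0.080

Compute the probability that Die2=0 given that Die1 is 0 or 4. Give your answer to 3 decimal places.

0.421

P(Die1=0) = 0.133 + 0.030 + 0.012 = 0.175.
P(Die1=4) = 0.019 + 0.101 + 0.066 = 0.186.
P(Die1 ∈ {0, 4}) = 0.175 + 0.186 = 0.361; P(Die2=0, Die1 ∈ {0, 4}) = 0.133 + 0.019 = 0.152.
P(Die2=0 | Die1 ∈ {0, 4}) = 0.152/0.361 = 0.421.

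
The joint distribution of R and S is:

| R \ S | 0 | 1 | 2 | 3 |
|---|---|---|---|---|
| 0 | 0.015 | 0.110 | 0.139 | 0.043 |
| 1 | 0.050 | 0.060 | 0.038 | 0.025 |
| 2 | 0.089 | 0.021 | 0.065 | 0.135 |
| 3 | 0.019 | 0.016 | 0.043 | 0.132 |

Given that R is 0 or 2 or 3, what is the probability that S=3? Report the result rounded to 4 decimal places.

0.3748

P(R=0) = 0.015 + 0.110 + 0.139 + 0.043 = 0.307.
P(R=2) = 0.089 + 0.021 + 0.065 + 0.135 = 0.310.
P(R=3) = 0.019 + 0.016 + 0.043 + 0.132 = 0.210.
P(R ∈ {0, 2, 3}) = 0.307 + 0.310 + 0.210 = 0.827; P(S=3, R ∈ {0, 2, 3}) = 0.043 + 0.135 + 0.132 = 0.310.
P(S=3 | R ∈ {0, 2, 3}) = 0.310/0.827 = 0.3748.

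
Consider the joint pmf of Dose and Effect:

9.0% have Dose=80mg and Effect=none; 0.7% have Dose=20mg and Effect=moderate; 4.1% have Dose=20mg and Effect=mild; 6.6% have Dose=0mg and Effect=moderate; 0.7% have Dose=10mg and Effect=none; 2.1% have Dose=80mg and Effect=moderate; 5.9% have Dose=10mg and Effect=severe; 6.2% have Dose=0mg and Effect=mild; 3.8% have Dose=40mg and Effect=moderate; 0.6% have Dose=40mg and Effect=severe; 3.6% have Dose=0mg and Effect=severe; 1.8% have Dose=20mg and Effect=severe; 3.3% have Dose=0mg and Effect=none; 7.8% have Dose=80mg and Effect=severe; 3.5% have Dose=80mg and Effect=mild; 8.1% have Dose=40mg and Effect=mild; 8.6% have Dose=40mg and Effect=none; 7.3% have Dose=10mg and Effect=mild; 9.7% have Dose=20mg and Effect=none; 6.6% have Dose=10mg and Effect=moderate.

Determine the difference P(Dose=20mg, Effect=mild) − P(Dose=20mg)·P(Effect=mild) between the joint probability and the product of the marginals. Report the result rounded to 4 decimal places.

P(Dose=20mg) = 0.097 + 0.041 + 0.007 + 0.018 = 0.163.
P(Effect=mild) = 0.062 + 0.073 + 0.041 + 0.081 + 0.035 = 0.292.
P(Dose=20mg, Effect=mild) − P(Dose=20mg)P(Effect=mild) = 0.041 − 0.163×0.292 = -0.0066.

-0.0066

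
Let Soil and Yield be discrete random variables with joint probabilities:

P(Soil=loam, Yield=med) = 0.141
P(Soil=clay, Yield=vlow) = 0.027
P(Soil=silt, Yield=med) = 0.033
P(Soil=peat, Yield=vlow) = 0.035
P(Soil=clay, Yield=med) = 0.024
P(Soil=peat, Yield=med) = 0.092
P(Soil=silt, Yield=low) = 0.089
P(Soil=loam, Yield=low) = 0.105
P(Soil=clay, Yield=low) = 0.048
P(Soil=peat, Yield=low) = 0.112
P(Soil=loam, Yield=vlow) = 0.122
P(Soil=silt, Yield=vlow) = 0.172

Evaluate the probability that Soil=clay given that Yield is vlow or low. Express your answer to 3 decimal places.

P(Yield=vlow) = 0.122 + 0.027 + 0.172 + 0.035 = 0.356.
P(Yield=low) = 0.105 + 0.048 + 0.089 + 0.112 = 0.354.
P(Yield ∈ {vlow, low}) = 0.356 + 0.354 = 0.710; P(Soil=clay, Yield ∈ {vlow, low}) = 0.027 + 0.048 = 0.075.
P(Soil=clay | Yield ∈ {vlow, low}) = 0.075/0.710 = 0.106.

0.106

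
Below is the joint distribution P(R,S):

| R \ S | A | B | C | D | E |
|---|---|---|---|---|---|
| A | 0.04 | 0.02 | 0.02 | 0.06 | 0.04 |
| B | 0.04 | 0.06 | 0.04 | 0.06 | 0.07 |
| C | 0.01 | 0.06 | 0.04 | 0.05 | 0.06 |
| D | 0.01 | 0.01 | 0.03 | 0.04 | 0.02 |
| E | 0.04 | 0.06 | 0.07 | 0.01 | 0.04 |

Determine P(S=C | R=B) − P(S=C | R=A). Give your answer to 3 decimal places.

0.037

P(R=B) = 0.04 + 0.06 + 0.04 + 0.06 + 0.07 = 0.27; P(S=C | R=B) = 0.04/0.27 = 0.1481.
P(R=A) = 0.04 + 0.02 + 0.02 + 0.06 + 0.04 = 0.18; P(S=C | R=A) = 0.02/0.18 = 0.1111.
Difference = 0.037.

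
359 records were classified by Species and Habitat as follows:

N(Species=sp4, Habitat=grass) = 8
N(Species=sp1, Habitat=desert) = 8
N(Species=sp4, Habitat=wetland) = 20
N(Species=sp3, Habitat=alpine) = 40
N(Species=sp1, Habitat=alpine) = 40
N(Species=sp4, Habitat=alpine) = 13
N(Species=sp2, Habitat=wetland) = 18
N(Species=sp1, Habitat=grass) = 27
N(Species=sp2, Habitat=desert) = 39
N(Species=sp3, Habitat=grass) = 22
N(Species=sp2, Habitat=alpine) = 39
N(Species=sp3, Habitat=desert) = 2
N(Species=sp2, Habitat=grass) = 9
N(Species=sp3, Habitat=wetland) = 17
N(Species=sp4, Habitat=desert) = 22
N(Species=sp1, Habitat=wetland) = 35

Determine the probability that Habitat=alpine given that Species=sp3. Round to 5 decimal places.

0.49383

Total with Species=sp3: 22 + 17 + 2 + 40 = 81.
P(Habitat=alpine | Species=sp3) = 40/81 = 0.49383.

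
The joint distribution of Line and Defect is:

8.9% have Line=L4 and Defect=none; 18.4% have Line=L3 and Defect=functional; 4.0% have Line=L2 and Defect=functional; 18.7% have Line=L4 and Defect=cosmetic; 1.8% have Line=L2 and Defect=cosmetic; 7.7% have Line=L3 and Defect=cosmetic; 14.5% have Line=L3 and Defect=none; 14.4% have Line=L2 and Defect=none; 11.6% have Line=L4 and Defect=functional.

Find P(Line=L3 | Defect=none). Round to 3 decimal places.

P(Defect=none) = 0.144 + 0.145 + 0.089 = 0.378.
P(Line=L3 | Defect=none) = 0.145/0.378 = 0.384.

0.384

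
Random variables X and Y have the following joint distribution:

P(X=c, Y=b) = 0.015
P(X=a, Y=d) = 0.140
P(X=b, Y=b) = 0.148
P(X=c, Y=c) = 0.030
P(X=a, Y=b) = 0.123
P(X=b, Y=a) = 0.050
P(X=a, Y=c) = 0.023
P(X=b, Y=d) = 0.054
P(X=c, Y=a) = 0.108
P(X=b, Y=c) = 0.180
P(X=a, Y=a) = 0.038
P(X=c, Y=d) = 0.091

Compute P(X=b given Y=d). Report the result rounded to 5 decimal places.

P(Y=d) = 0.140 + 0.054 + 0.091 = 0.285.
P(X=b | Y=d) = 0.054/0.285 = 0.18947.

0.18947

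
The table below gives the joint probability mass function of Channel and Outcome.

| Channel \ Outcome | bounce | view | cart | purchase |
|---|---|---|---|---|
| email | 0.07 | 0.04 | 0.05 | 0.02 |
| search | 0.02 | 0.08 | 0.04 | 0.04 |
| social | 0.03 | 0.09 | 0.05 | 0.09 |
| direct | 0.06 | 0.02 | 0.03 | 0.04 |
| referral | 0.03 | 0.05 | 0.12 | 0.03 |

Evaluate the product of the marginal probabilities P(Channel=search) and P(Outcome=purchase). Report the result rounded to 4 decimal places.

0.0396

P(Channel=search) = 0.02 + 0.08 + 0.04 + 0.04 = 0.18.
P(Outcome=purchase) = 0.02 + 0.04 + 0.09 + 0.04 + 0.03 = 0.22.
Product: 0.18 × 0.22 = 0.0396.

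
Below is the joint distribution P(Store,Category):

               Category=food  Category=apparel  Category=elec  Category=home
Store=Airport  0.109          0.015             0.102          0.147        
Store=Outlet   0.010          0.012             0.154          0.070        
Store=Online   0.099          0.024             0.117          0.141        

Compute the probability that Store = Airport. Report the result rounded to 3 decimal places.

P(Store=Airport) = 0.109 + 0.015 + 0.102 + 0.147 = 0.373.

0.373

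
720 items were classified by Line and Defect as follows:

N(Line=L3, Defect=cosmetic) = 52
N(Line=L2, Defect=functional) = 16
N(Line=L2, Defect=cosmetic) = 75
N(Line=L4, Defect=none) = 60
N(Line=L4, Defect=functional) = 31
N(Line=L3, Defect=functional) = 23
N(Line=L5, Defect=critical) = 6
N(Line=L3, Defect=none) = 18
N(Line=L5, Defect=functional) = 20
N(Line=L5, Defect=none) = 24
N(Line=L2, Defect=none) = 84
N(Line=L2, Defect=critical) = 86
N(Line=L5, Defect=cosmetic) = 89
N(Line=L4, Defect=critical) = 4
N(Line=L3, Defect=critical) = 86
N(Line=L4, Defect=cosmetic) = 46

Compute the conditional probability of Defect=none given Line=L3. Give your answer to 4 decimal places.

Total with Line=L3: 18 + 52 + 23 + 86 = 179.
P(Defect=none | Line=L3) = 18/179 = 0.1006.

0.1006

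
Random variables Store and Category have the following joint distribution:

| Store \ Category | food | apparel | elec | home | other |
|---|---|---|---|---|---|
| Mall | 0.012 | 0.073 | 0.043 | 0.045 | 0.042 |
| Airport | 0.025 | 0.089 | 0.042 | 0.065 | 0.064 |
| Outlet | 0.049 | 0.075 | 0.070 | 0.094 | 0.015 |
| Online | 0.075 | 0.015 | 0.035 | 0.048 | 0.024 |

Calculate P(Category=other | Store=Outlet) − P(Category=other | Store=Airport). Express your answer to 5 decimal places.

-0.17506

P(Store=Outlet) = 0.049 + 0.075 + 0.070 + 0.094 + 0.015 = 0.303; P(Category=other | Store=Outlet) = 0.015/0.303 = 0.049505.
P(Store=Airport) = 0.025 + 0.089 + 0.042 + 0.065 + 0.064 = 0.285; P(Category=other | Store=Airport) = 0.064/0.285 = 0.224561.
Difference = -0.17506.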